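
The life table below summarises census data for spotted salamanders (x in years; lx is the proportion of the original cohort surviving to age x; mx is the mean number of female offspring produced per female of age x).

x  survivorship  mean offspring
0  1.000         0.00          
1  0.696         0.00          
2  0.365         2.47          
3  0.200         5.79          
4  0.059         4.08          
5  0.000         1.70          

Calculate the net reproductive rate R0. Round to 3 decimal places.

2.300

lx·mx by age: 0, 0, 0.90155, 1.158, 0.24072, 0
R0 = Σ lx·mx = 2.30027 → 2.300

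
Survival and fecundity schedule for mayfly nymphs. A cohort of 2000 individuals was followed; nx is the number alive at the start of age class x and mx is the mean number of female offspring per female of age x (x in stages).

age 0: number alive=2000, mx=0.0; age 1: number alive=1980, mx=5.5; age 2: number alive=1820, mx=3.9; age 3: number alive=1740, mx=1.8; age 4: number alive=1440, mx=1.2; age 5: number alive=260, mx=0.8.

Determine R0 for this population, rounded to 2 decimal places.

11.53

lx = nx/n0 = nx/2000: 1, 0.99, 0.91, 0.87, 0.72, 0.13
lx·mx by age: 0, 5.445, 3.549, 1.566, 0.864, 0.104
R0 = Σ lx·mx = 11.528 → 11.53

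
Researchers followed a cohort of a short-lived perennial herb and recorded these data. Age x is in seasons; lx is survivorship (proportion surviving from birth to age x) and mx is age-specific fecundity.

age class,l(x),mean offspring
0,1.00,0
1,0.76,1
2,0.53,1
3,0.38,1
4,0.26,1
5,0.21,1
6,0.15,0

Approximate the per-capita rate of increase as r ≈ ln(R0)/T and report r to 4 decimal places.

R0 = Σ lx·mx = 0 + 0.76 + 0.53 + 0.38 + 0.26 + 0.21 + 0 = 2.14
Σ x·lx·mx = 5.05; T = 5.05/2.14 = 2.35981…
r ≈ ln(R0)/T = ln(2.14)/2.35981… = 0.322401… → 0.3224

0.3224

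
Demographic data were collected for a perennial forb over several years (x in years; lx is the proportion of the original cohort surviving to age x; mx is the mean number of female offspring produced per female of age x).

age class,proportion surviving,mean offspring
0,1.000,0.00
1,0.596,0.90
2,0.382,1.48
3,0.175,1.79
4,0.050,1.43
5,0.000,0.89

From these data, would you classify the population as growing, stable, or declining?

growing

R0 = Σ lx·mx = 0 + 0.5364 + 0.56536 + 0.31325 + 0.0715 + 0 = 1.48651
R0 > 1, so the population is growing.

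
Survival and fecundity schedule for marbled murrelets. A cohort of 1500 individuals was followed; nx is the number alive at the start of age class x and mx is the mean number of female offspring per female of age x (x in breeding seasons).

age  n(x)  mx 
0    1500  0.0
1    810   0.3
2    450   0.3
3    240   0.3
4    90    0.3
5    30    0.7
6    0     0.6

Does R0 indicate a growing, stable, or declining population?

declining

lx = nx/n0 = nx/1500: 1, 0.54, 0.3, 0.16, 0.06, 0.02, 0
R0 = Σ lx·mx = 0 + 0.162 + 0.09 + 0.048 + 0.018 + 0.014 + 0 = 0.332
R0 < 1, so the population is declining.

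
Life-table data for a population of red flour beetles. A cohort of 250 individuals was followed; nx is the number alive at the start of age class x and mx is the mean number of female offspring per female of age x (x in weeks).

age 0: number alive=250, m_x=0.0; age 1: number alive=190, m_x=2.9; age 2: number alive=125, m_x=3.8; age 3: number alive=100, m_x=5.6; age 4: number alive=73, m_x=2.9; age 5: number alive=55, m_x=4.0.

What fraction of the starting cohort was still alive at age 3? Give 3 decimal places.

0.400

l_3 = n_3/n_0 = 100/250 = 0.4 → 0.400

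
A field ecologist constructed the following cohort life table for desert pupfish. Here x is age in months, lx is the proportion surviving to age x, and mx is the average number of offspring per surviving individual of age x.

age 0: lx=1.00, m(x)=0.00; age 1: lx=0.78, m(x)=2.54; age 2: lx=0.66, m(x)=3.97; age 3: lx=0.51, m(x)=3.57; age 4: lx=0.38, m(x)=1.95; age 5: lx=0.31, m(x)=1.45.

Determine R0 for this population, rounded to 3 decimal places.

7.613

lx·mx by age: 0, 1.9812, 2.6202, 1.8207, 0.741, 0.4495
R0 = Σ lx·mx = 7.6126 → 7.613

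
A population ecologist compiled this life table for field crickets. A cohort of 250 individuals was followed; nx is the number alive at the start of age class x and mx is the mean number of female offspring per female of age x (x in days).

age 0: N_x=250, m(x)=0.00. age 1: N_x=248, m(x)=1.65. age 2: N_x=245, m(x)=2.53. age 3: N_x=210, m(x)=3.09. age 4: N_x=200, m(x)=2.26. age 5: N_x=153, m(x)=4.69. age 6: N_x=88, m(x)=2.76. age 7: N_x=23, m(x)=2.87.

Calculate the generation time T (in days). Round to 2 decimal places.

lx = nx/n0 = nx/250: 1, 0.992, 0.98, 0.84, 0.8, 0.612, 0.352, 0.092
lx·mx: 0, 1.6368, 2.4794, 2.5956, 1.808, 2.87028, 0.97152, 0.26404 → R0 = 12.62564
x·lx·mx: 0, 1.6368, 4.9588, 7.7868, 7.232, 14.3514, 5.82912, 1.84828 → Σ = 43.6432
T = 43.6432 / 12.62564 = 3.456712… → 3.46

3.46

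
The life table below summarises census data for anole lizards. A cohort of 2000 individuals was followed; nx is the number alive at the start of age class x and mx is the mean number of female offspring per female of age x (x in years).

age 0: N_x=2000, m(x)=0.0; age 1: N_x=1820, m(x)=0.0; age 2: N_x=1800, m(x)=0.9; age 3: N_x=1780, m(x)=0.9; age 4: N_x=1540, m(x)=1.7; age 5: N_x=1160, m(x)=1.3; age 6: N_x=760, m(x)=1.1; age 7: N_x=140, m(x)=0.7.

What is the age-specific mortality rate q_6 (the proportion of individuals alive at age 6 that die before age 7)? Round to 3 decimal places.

0.816

lx = nx/n0 = nx/2000: 1, 0.91, 0.9, 0.89, 0.77, 0.58, 0.38, 0.07
q_6 = (l_6 − l_7) / l_6 = (0.38 − 0.07) / 0.38
     = 0.31 / 0.38 = 0.815789… → 0.816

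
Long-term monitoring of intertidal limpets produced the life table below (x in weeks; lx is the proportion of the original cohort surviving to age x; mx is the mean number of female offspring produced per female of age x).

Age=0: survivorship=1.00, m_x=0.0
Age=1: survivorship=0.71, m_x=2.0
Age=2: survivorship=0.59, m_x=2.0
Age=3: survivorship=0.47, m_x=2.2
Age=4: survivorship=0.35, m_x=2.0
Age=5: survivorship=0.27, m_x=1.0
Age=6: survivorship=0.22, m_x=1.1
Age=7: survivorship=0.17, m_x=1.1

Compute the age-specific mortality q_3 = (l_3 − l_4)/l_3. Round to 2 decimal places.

0.26

q_3 = (l_3 − l_4) / l_3 = (0.47 − 0.35) / 0.47
     = 0.12 / 0.47 = 0.255319… → 0.26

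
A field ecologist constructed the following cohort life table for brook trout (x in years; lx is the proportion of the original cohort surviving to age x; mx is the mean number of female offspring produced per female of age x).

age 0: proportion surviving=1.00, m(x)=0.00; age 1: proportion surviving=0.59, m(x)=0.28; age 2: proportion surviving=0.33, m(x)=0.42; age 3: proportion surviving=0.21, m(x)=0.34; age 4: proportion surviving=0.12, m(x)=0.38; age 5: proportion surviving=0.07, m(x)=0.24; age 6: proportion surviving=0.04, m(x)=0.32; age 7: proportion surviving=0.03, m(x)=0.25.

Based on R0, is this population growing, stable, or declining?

declining

R0 = Σ lx·mx = 0 + 0.1652 + 0.1386 + 0.0714 + 0.0456 + 0.0168 + 0.0128 + 0.0075 = 0.4579
R0 < 1, so the population is declining.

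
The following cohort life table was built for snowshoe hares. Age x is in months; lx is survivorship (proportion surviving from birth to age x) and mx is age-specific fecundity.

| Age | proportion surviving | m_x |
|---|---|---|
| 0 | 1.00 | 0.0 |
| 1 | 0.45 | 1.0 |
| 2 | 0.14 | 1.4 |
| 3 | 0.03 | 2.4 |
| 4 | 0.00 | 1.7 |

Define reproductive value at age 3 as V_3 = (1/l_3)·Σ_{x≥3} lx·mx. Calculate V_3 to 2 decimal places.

2.40

lx·mx for x ≥ 3: 0.072, 0 → sum = 0.072
V_3 = 0.072 / l_3 = 0.072 / 0.03 = 2.4 → 2.40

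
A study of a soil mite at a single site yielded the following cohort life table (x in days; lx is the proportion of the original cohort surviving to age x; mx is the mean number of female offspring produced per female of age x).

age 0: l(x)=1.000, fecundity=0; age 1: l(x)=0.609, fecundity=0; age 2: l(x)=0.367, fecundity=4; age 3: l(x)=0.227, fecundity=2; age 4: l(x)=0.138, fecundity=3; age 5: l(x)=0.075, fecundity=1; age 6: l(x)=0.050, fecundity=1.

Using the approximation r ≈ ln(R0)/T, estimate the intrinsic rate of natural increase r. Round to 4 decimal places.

0.3343

R0 = Σ lx·mx = 0 + 0 + 1.468 + 0.454 + 0.414 + 0.075 + 0.05 = 2.461
Σ x·lx·mx = 6.629; T = 6.629/2.461 = 2.69362…
r ≈ ln(R0)/T = ln(2.461)/2.69362… = 0.334334… → 0.3343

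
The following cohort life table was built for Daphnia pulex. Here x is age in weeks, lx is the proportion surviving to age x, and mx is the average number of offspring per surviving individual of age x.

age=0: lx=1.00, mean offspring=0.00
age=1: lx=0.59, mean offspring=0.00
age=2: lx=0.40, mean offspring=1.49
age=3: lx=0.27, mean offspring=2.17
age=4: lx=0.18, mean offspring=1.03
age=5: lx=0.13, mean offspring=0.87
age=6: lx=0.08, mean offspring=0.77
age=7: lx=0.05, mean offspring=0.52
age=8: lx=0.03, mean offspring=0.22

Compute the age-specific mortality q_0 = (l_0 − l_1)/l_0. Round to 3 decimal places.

0.410

q_0 = (l_0 − l_1) / l_0 = (1 − 0.59) / 1
     = 0.41 / 1 = 0.41 → 0.410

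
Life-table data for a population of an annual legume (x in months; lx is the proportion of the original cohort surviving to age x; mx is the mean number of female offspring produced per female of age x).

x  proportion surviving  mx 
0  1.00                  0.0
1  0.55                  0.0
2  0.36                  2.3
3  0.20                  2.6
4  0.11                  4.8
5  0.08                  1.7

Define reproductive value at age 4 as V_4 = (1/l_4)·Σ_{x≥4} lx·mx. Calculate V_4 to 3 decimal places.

6.036

lx·mx for x ≥ 4: 0.528, 0.136 → sum = 0.664
V_4 = 0.664 / l_4 = 0.664 / 0.11 = 6.036364… → 6.036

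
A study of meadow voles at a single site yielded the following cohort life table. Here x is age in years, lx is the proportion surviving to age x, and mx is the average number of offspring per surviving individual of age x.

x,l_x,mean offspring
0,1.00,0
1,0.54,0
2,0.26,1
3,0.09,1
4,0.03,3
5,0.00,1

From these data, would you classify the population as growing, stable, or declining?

R0 = Σ lx·mx = 0 + 0 + 0.26 + 0.09 + 0.09 + 0 = 0.44
R0 < 1, so the population is declining.

declining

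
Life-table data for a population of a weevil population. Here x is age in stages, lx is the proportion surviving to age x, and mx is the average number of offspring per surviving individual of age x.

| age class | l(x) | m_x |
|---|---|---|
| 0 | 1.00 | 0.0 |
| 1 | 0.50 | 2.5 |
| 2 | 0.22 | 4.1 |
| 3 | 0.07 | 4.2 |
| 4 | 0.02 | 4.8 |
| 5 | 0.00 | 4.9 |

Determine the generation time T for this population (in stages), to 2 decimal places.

1.70

lx·mx: 0, 1.25, 0.902, 0.294, 0.096, 0 → R0 = 2.542
x·lx·mx: 0, 1.25, 1.804, 0.882, 0.384, 0 → Σ = 4.32
T = 4.32 / 2.542 = 1.699449… → 1.70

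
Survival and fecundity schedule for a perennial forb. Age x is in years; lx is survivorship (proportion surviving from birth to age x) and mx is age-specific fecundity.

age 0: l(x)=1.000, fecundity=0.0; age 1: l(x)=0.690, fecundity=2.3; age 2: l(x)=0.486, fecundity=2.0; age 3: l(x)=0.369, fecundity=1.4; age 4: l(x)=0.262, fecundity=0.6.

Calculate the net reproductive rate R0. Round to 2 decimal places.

3.23

lx·mx by age: 0, 1.587, 0.972, 0.5166, 0.1572
R0 = Σ lx·mx = 3.2328 → 3.23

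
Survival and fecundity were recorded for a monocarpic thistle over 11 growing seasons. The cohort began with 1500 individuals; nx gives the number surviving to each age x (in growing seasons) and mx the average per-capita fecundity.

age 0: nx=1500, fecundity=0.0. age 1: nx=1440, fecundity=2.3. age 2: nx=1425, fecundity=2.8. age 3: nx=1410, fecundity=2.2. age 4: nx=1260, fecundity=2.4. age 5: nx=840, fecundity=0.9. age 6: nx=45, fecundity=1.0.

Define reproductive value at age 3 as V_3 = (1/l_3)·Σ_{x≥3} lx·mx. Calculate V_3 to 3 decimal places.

lx = nx/n0 = nx/1500: 1, 0.96, 0.95, 0.94, 0.84, 0.56, 0.03
lx·mx for x ≥ 3: 2.068, 2.016, 0.504, 0.03 → sum = 4.618
V_3 = 4.618 / l_3 = 4.618 / 0.94 = 4.912766… → 4.913

4.913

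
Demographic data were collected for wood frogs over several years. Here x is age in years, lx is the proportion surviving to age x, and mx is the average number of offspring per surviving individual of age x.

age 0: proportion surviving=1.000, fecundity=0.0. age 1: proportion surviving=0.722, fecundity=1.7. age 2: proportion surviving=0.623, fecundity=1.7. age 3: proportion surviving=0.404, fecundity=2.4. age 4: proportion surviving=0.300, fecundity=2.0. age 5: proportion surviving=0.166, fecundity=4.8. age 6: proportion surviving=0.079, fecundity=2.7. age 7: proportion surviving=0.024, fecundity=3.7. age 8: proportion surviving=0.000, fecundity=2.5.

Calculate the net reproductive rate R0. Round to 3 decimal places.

4.955

lx·mx by age: 0, 1.2274, 1.0591, 0.9696, 0.6, 0.7968, 0.2133, 0.0888, 0
R0 = Σ lx·mx = 4.955 → 4.955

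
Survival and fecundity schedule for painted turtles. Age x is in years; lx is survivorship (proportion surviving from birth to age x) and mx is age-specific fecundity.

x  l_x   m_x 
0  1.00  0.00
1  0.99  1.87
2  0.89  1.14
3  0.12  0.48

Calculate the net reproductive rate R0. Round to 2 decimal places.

2.92

lx·mx by age: 0, 1.8513, 1.0146, 0.0576
R0 = Σ lx·mx = 2.9235 → 2.92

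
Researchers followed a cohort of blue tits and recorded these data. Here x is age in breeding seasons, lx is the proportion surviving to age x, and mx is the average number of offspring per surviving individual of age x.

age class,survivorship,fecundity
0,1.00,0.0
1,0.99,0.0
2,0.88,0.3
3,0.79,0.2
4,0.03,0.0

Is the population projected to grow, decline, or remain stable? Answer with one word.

declining

R0 = Σ lx·mx = 0 + 0 + 0.264 + 0.158 + 0 = 0.422
R0 < 1, so the population is declining.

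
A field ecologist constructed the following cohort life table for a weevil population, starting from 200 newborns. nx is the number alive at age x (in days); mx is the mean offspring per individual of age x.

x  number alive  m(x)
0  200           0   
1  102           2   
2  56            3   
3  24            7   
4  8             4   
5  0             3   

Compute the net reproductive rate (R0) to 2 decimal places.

lx = nx/n0 = nx/200: 1, 0.51, 0.28, 0.12, 0.04, 0
lx·mx by age: 0, 1.02, 0.84, 0.84, 0.16, 0
R0 = Σ lx·mx = 2.86 → 2.86

2.86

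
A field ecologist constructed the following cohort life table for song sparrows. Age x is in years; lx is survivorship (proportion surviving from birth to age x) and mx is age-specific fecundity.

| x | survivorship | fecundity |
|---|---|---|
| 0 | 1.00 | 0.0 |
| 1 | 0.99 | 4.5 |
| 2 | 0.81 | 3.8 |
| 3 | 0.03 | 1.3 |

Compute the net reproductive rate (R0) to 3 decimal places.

7.572

lx·mx by age: 0, 4.455, 3.078, 0.039
R0 = Σ lx·mx = 7.572 → 7.572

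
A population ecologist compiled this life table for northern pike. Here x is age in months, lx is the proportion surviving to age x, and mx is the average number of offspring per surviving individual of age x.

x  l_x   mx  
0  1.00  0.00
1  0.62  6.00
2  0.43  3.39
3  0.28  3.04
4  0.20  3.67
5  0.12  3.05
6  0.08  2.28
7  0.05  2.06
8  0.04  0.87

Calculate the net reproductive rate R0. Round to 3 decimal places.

7.449

lx·mx by age: 0, 3.72, 1.4577, 0.8512, 0.734, 0.366, 0.1824, 0.103, 0.0348
R0 = Σ lx·mx = 7.4491 → 7.449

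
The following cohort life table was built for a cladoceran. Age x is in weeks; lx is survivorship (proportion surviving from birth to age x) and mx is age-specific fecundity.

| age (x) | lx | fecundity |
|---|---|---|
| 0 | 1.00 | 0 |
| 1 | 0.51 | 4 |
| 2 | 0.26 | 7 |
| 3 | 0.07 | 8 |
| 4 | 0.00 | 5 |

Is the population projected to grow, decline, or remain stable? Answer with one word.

R0 = Σ lx·mx = 0 + 2.04 + 1.82 + 0.56 + 0 = 4.42
R0 > 1, so the population is growing.

growing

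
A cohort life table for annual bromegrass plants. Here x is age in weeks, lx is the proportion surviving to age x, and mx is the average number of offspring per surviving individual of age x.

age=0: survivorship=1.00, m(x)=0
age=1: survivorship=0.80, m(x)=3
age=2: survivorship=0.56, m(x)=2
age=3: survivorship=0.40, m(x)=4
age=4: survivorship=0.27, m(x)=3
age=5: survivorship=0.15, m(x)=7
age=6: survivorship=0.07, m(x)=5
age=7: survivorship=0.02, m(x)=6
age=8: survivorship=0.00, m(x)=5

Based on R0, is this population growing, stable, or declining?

growing

R0 = Σ lx·mx = 0 + 2.4 + 1.12 + 1.6 + 0.81 + 1.05 + 0.35 + 0.12 + 0 = 7.45
R0 > 1, so the population is growing.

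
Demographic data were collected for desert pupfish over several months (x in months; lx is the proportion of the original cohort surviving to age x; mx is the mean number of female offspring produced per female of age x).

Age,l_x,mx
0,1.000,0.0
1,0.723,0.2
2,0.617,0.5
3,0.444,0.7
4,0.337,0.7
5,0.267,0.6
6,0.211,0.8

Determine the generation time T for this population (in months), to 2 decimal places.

3.35

lx·mx: 0, 0.1446, 0.3085, 0.3108, 0.2359, 0.1602, 0.1688 → R0 = 1.3288
x·lx·mx: 0, 0.1446, 0.617, 0.9324, 0.9436, 0.801, 1.0128 → Σ = 4.4514
T = 4.4514 / 1.3288 = 3.34994… → 3.35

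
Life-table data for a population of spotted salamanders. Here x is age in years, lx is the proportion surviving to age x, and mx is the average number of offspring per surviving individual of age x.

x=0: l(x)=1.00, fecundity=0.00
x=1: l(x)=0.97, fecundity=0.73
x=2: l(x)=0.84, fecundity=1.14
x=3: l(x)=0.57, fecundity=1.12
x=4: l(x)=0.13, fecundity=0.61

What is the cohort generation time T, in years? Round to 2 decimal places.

2.04

lx·mx: 0, 0.7081, 0.9576, 0.6384, 0.0793 → R0 = 2.3834
x·lx·mx: 0, 0.7081, 1.9152, 1.9152, 0.3172 → Σ = 4.8557
T = 4.8557 / 2.3834 = 2.0373… → 2.04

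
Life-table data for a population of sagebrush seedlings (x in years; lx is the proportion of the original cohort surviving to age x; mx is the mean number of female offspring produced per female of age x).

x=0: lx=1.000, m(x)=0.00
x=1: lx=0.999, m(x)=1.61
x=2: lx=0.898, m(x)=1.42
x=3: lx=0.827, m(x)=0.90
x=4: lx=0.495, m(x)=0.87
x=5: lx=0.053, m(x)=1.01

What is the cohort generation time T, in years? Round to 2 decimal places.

lx·mx: 0, 1.60839, 1.27516, 0.7443, 0.43065, 0.05353 → R0 = 4.11203
x·lx·mx: 0, 1.60839, 2.55032, 2.2329, 1.7226, 0.26765 → Σ = 8.38186
T = 8.38186 / 4.11203 = 2.038375… → 2.04

2.04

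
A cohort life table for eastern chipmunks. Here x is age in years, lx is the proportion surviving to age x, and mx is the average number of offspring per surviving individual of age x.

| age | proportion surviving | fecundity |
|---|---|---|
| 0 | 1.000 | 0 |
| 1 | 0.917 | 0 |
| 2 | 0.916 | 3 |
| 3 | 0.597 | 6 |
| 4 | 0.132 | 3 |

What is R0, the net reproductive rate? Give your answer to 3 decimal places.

6.726

lx·mx by age: 0, 0, 2.748, 3.582, 0.396
R0 = Σ lx·mx = 6.726 → 6.726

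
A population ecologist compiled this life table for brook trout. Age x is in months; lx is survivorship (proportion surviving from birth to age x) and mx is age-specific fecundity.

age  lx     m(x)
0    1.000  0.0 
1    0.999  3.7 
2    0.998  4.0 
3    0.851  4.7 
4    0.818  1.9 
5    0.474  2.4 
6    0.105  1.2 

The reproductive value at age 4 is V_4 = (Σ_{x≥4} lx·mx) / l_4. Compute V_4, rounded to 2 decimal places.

lx·mx for x ≥ 4: 1.5542, 1.1376, 0.126 → sum = 2.8178
V_4 = 2.8178 / l_4 = 2.8178 / 0.818 = 3.444743… → 3.44

3.44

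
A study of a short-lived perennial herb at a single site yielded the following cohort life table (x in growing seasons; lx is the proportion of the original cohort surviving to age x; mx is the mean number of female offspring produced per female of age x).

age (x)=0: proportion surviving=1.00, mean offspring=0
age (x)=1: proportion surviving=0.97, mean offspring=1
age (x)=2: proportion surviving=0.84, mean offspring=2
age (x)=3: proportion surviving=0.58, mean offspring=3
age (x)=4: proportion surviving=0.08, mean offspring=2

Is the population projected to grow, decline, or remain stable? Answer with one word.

growing

R0 = Σ lx·mx = 0 + 0.97 + 1.68 + 1.74 + 0.16 = 4.55
R0 > 1, so the population is growing.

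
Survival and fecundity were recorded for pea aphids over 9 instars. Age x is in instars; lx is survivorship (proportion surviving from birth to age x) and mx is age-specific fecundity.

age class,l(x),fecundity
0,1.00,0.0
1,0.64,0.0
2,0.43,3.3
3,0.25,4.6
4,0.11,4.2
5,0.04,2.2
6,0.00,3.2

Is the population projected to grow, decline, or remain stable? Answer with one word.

growing

R0 = Σ lx·mx = 0 + 0 + 1.419 + 1.15 + 0.462 + 0.088 + 0 = 3.119
R0 > 1, so the population is growing.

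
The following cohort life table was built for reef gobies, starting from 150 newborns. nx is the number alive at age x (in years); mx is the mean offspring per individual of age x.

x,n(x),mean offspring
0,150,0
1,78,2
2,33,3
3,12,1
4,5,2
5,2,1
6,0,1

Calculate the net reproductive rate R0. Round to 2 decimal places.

1.86

lx = nx/n0 = nx/150: 1, 0.52, 0.22, 0.08, 0.03333…, 0.01333…, 0
lx·mx by age: 0, 1.04, 0.66, 0.08, 0.066667…, 0.013333…, 0
R0 = Σ lx·mx = 1.86… → 1.86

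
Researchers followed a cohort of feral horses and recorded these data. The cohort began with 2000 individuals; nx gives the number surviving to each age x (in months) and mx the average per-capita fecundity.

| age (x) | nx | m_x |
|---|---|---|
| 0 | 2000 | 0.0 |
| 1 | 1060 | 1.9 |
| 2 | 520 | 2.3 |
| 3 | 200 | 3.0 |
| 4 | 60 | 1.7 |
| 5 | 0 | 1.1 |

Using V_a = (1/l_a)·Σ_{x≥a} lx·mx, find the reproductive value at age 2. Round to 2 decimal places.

3.65

lx = nx/n0 = nx/2000: 1, 0.53, 0.26, 0.1, 0.03, 0
lx·mx for x ≥ 2: 0.598, 0.3, 0.051, 0 → sum = 0.949
V_2 = 0.949 / l_2 = 0.949 / 0.26 = 3.65 → 3.65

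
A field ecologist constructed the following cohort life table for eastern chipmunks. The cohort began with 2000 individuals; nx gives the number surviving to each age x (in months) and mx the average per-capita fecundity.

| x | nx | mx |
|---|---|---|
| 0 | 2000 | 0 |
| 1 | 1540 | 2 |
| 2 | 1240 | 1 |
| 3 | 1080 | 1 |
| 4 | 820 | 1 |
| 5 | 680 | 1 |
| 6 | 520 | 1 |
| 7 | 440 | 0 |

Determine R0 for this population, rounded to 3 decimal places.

lx = nx/n0 = nx/2000: 1, 0.77, 0.62, 0.54, 0.41, 0.34, 0.26, 0.22
lx·mx by age: 0, 1.54, 0.62, 0.54, 0.41, 0.34, 0.26, 0
R0 = Σ lx·mx = 3.71 → 3.710

3.710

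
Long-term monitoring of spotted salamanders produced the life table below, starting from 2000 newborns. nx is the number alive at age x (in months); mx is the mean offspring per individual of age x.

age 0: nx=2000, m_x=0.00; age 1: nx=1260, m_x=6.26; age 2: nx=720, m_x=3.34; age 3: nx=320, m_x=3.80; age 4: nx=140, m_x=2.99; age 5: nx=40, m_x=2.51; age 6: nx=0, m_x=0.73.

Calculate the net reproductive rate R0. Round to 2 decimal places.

lx = nx/n0 = nx/2000: 1, 0.63, 0.36, 0.16, 0.07, 0.02, 0
lx·mx by age: 0, 3.9438, 1.2024, 0.608, 0.2093, 0.0502, 0
R0 = Σ lx·mx = 6.0137 → 6.01

6.01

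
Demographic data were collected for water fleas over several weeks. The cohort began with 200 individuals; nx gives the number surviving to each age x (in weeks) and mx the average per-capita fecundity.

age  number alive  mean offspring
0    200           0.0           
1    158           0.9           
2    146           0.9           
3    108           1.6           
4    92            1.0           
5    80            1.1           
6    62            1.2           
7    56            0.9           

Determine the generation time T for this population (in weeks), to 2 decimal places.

lx = nx/n0 = nx/200: 1, 0.79, 0.73, 0.54, 0.46, 0.4, 0.31, 0.28
lx·mx: 0, 0.711, 0.657, 0.864, 0.46, 0.44, 0.372, 0.252 → R0 = 3.756
x·lx·mx: 0, 0.711, 1.314, 2.592, 1.84, 2.2, 2.232, 1.764 → Σ = 12.653
T = 12.653 / 3.756 = 3.368743… → 3.37

3.37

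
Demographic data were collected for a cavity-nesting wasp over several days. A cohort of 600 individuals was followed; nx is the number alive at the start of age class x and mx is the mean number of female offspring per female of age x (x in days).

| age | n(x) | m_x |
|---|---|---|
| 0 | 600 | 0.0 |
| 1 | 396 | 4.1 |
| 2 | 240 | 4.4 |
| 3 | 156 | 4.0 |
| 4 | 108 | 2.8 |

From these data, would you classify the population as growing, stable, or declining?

growing

lx = nx/n0 = nx/600: 1, 0.66, 0.4, 0.26, 0.18
R0 = Σ lx·mx = 0 + 2.706 + 1.76 + 1.04 + 0.504 = 6.01
R0 > 1, so the population is growing.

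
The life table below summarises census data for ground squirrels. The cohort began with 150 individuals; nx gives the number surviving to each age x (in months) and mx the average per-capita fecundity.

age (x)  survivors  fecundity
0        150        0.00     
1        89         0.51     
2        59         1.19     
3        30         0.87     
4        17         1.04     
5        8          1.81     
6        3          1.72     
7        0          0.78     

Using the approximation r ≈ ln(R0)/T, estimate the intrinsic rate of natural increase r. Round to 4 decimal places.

0.0723

lx = nx/n0 = nx/150: 1, 0.59333…, 0.39333…, 0.2, 0.11333…, 0.05333…, 0.02, 0
R0 = Σ lx·mx = 0 + 0.3026… + 0.46807… + 0.174 + 0.11787… + 0.09653… + 0.0344 + 0 = 1.193467…
Σ x·lx·mx = 2.921267…; T = 2.921267…/1.193467… = 2.44772…
r ≈ ln(R0)/T = ln(1.193467…)/2.44772… = 0.072256… → 0.0723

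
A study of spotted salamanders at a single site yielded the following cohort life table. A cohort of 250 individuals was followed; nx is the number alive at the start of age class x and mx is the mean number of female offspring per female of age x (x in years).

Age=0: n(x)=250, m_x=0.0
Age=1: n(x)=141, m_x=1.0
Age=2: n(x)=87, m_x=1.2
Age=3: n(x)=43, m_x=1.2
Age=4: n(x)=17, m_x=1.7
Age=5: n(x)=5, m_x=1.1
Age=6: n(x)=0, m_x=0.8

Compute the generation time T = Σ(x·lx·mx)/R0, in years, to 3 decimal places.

1.954

lx = nx/n0 = nx/250: 1, 0.564, 0.348, 0.172, 0.068, 0.02, 0
lx·mx: 0, 0.564, 0.4176, 0.2064, 0.1156, 0.022, 0 → R0 = 1.3256
x·lx·mx: 0, 0.564, 0.8352, 0.6192, 0.4624, 0.11, 0 → Σ = 2.5908
T = 2.5908 / 1.3256 = 1.954436… → 1.954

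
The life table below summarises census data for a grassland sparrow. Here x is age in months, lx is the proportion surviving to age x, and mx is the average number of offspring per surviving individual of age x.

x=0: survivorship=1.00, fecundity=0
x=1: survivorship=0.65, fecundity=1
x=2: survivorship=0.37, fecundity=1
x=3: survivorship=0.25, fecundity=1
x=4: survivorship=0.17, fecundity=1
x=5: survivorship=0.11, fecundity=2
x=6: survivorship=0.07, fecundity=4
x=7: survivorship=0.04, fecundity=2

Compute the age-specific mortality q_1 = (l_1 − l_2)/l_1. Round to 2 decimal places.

q_1 = (l_1 − l_2) / l_1 = (0.65 − 0.37) / 0.65
     = 0.28 / 0.65 = 0.430769… → 0.43

0.43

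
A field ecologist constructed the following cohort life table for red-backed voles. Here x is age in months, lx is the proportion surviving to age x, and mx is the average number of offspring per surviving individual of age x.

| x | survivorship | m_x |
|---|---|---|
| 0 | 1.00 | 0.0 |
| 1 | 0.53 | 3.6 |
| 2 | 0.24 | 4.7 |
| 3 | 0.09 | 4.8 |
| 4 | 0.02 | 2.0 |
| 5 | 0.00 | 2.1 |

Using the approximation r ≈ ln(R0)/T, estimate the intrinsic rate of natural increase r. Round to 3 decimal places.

R0 = Σ lx·mx = 0 + 1.908 + 1.128 + 0.432 + 0.04 + 0 = 3.508
Σ x·lx·mx = 5.62; T = 5.62/3.508 = 1.60205…
r ≈ ln(R0)/T = ln(3.508)/1.60205… = 0.7834… → 0.783

0.783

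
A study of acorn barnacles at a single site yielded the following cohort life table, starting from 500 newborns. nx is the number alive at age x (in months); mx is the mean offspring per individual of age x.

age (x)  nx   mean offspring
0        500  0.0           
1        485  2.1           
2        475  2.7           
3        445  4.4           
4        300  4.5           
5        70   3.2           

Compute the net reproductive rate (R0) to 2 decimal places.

lx = nx/n0 = nx/500: 1, 0.97, 0.95, 0.89, 0.6, 0.14
lx·mx by age: 0, 2.037, 2.565, 3.916, 2.7, 0.448
R0 = Σ lx·mx = 11.666 → 11.67

11.67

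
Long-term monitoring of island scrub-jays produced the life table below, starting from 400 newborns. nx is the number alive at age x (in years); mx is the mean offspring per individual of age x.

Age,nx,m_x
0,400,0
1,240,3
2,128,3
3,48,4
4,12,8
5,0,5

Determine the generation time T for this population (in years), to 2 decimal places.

1.76

lx = nx/n0 = nx/400: 1, 0.6, 0.32, 0.12, 0.03, 0
lx·mx: 0, 1.8, 0.96, 0.48, 0.24, 0 → R0 = 3.48
x·lx·mx: 0, 1.8, 1.92, 1.44, 0.96, 0 → Σ = 6.12
T = 6.12 / 3.48 = 1.758621… → 1.76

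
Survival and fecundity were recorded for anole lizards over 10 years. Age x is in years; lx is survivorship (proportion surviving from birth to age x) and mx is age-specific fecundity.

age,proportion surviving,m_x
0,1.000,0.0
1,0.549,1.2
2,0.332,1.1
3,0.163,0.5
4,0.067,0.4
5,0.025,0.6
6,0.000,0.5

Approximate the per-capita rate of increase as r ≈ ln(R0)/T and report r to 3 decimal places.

R0 = Σ lx·mx = 0 + 0.6588 + 0.3652 + 0.0815 + 0.0268 + 0.015 + 0 = 1.1473
Σ x·lx·mx = 1.8159; T = 1.8159/1.1473 = 1.58276…
r ≈ ln(R0)/T = ln(1.1473)/1.58276… = 0.08682… → 0.087

0.087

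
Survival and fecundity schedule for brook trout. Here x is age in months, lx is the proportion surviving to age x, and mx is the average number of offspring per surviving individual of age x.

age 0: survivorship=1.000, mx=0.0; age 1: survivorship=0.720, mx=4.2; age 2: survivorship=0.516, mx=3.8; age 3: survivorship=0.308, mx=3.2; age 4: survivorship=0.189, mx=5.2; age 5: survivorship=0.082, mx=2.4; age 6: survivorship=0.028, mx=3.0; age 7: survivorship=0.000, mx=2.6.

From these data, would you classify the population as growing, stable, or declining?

R0 = Σ lx·mx = 0 + 3.024 + 1.9608 + 0.9856 + 0.9828 + 0.1968 + 0.084 + 0 = 7.234
R0 > 1, so the population is growing.

growing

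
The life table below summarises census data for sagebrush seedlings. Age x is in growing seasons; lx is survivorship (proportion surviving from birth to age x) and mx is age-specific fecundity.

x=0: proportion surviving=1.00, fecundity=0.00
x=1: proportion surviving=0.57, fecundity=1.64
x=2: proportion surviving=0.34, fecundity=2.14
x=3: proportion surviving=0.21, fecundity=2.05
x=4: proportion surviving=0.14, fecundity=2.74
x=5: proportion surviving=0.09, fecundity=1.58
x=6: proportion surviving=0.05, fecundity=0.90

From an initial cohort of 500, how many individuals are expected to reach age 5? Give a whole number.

Expected survivors = N0 · l_5 = 500 × 0.09 = 45 → 45

45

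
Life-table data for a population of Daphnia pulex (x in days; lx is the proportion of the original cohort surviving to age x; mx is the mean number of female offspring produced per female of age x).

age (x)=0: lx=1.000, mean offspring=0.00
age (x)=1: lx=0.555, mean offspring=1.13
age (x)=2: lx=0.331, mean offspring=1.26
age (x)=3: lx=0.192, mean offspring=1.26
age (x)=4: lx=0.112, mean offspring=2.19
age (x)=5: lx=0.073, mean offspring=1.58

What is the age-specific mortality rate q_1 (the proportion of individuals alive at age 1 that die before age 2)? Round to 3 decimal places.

q_1 = (l_1 − l_2) / l_1 = (0.555 − 0.331) / 0.555
     = 0.224 / 0.555 = 0.403604… → 0.404

0.404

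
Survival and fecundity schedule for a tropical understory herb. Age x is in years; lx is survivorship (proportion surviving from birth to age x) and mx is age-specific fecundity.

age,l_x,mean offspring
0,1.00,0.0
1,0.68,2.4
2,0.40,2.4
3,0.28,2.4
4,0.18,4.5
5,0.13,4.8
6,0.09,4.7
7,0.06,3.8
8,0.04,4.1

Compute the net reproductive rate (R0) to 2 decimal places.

5.51

lx·mx by age: 0, 1.632, 0.96, 0.672, 0.81, 0.624, 0.423, 0.228, 0.164
R0 = Σ lx·mx = 5.513 → 5.51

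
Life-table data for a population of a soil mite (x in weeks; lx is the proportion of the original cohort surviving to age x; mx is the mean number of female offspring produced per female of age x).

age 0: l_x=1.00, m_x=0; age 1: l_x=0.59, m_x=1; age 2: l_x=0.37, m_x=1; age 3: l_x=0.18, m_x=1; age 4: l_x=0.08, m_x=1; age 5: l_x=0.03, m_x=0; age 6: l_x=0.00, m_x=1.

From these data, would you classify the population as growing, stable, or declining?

R0 = Σ lx·mx = 0 + 0.59 + 0.37 + 0.18 + 0.08 + 0 + 0 = 1.22
R0 > 1, so the population is growing.

growing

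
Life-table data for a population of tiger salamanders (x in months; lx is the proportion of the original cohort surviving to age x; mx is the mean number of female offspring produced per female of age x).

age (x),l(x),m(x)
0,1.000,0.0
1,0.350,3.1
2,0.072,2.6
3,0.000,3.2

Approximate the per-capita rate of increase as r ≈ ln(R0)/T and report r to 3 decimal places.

0.210

R0 = Σ lx·mx = 0 + 1.085 + 0.1872 + 0 = 1.2722
Σ x·lx·mx = 1.4594; T = 1.4594/1.2722 = 1.14715…
r ≈ ln(R0)/T = ln(1.2722)/1.14715… = 0.20987… → 0.210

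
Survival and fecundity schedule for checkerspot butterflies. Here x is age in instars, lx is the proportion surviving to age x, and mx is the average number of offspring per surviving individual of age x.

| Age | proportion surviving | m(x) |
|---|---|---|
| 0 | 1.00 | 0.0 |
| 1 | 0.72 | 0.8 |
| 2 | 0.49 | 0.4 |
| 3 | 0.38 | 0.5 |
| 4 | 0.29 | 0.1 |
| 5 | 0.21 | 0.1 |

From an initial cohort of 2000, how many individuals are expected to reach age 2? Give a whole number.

980

Expected survivors = N0 · l_2 = 2000 × 0.49 = 980 → 980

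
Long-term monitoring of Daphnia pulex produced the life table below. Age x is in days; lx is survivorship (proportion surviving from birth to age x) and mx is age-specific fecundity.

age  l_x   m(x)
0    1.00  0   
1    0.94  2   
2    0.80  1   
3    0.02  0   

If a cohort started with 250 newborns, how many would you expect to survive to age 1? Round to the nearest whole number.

235

Expected survivors = N0 · l_1 = 250 × 0.94 = 235 → 235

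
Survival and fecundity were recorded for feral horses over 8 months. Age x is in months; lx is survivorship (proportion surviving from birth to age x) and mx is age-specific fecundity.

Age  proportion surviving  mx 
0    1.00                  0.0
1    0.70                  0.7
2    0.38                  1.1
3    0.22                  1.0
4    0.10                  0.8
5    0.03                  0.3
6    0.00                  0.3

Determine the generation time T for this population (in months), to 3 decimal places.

1.932

lx·mx: 0, 0.49, 0.418, 0.22, 0.08, 0.009, 0 → R0 = 1.217
x·lx·mx: 0, 0.49, 0.836, 0.66, 0.32, 0.045, 0 → Σ = 2.351
T = 2.351 / 1.217 = 1.9318… → 1.932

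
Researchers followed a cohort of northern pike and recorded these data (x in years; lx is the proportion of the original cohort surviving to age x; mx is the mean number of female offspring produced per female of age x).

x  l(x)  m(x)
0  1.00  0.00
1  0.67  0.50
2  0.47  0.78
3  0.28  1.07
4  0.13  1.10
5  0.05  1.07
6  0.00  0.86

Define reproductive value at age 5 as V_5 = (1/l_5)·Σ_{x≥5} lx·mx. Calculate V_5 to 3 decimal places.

1.070

lx·mx for x ≥ 5: 0.0535, 0 → sum = 0.0535
V_5 = 0.0535 / l_5 = 0.0535 / 0.05 = 1.07 → 1.070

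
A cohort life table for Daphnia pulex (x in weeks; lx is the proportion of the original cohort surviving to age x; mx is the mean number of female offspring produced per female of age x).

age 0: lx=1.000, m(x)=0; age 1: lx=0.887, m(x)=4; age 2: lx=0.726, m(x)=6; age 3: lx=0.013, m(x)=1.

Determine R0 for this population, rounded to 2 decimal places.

7.92

lx·mx by age: 0, 3.548, 4.356, 0.013
R0 = Σ lx·mx = 7.917 → 7.92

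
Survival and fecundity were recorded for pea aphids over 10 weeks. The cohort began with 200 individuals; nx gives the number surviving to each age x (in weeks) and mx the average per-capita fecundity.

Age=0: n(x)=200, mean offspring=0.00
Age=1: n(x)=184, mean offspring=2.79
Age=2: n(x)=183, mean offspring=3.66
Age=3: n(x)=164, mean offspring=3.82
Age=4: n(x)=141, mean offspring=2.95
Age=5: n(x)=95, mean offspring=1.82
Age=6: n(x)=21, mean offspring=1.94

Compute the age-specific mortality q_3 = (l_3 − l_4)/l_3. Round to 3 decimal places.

0.140

lx = nx/n0 = nx/200: 1, 0.92, 0.915, 0.82, 0.705, 0.475, 0.105
q_3 = (l_3 − l_4) / l_3 = (0.82 − 0.705) / 0.82
     = 0.115 / 0.82 = 0.140244… → 0.140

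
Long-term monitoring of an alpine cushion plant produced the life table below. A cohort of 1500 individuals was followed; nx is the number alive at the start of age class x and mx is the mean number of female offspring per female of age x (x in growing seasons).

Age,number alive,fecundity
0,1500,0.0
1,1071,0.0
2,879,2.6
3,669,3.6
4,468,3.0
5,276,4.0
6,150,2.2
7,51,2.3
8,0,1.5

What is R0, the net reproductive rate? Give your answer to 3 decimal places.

5.099

lx = nx/n0 = nx/1500: 1, 0.714, 0.586, 0.446, 0.312, 0.184, 0.1, 0.034, 0
lx·mx by age: 0, 0, 1.5236, 1.6056, 0.936, 0.736, 0.22, 0.0782, 0
R0 = Σ lx·mx = 5.0994 → 5.099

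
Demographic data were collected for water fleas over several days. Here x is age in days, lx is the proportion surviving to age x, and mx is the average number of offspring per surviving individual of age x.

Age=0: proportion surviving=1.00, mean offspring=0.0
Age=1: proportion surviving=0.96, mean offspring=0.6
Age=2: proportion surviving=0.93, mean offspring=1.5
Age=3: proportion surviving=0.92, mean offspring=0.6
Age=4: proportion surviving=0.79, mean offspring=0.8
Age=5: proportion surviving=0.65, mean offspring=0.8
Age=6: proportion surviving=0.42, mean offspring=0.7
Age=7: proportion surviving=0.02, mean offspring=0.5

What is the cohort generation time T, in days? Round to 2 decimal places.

3.01

lx·mx: 0, 0.576, 1.395, 0.552, 0.632, 0.52, 0.294, 0.01 → R0 = 3.979
x·lx·mx: 0, 0.576, 2.79, 1.656, 2.528, 2.6, 1.764, 0.07 → Σ = 11.984
T = 11.984 / 3.979 = 3.011812… → 3.01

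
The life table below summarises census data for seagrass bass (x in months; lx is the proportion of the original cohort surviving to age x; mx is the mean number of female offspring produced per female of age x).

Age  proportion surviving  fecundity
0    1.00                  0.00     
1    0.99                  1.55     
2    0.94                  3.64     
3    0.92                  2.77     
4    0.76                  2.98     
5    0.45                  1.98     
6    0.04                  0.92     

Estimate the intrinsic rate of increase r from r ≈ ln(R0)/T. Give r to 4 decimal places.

0.8519

R0 = Σ lx·mx = 0 + 1.5345 + 3.4216 + 2.5484 + 2.2648 + 0.891 + 0.0368 = 10.6971
Σ x·lx·mx = 29.7579; T = 29.7579/10.6971 = 2.78187…
r ≈ ln(R0)/T = ln(10.6971)/2.78187… = 0.851936… → 0.8519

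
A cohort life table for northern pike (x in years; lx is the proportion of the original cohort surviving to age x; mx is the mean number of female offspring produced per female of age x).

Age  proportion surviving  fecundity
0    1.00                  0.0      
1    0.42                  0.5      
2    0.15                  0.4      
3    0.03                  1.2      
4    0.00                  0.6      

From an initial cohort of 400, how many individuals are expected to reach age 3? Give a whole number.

12

Expected survivors = N0 · l_3 = 400 × 0.03 = 12 → 12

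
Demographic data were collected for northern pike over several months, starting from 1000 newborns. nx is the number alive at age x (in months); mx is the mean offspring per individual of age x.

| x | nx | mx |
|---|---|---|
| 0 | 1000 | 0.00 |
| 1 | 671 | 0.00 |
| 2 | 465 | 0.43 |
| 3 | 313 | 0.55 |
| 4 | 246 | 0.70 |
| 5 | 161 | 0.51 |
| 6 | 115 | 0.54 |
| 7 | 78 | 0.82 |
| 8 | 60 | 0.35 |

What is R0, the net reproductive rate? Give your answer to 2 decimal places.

0.77

lx = nx/n0 = nx/1000: 1, 0.671, 0.465, 0.313, 0.246, 0.161, 0.115, 0.078, 0.06
lx·mx by age: 0, 0, 0.19995, 0.17215, 0.1722, 0.08211, 0.0621, 0.06396, 0.021
R0 = Σ lx·mx = 0.77347 → 0.77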